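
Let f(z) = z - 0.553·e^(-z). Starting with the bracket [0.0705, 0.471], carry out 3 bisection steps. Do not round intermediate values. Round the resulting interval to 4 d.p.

f(0.070500) = -0.444856, f(0.471000) = 0.125719 (opposite signs)
step 1: m = 0.270750, f(m) = -0.151082 < 0 → root in [0.270750, 0.471000]
step 2: m = 0.370875, f(m) = -0.010767 < 0 → root in [0.370875, 0.471000]
step 3: m = 0.420937, f(m) = 0.057931 > 0 → root in [0.370875, 0.420937]

[0.3709, 0.4209]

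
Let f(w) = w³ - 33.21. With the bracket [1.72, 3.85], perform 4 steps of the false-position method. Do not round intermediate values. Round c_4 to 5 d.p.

3.21238

False-position update: c = (a·f(b) − b·f(a))/(f(b) − f(a)); replace the endpoint whose sign matches f(c).
f(1.720000) = -28.121552, f(3.850000) = 23.856625
step 1: c = 2.872386, f(c) = -9.511097 < 0 → new bracket [2.872386, 3.850000]
step 2: c = 3.151044, f(c) = -1.923046 < 0 → new bracket [3.151044, 3.850000]
step 3: c = 3.203183, f(c) = -0.344131 < 0 → new bracket [3.203183, 3.850000]
step 4: c = 3.212380, f(c) = -0.060203 < 0 → new bracket [3.212380, 3.850000]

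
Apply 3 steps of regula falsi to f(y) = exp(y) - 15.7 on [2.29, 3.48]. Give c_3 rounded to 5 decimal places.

False-position update: c = (a·f(b) − b·f(a))/(f(b) − f(a)); replace the endpoint whose sign matches f(c).
f(2.290000) = -5.825062, f(3.480000) = 16.759722
step 1: c = 2.596925, f(c) = -2.277606 < 0 → new bracket [2.596925, 3.480000]
step 2: c = 2.702575, f(c) = -0.781907 < 0 → new bracket [2.702575, 3.480000]
step 3: c = 2.737228, f(c) = -0.255885 < 0 → new bracket [2.737228, 3.480000]

2.73723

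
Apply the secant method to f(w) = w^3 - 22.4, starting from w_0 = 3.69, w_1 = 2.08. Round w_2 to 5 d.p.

Secant update: w_(k+1) = w_k − f(w_k)·(w_k − w_(k-1))/(f(w_k) − f(w_(k-1))).
f(w_0) = 27.843409, f(w_1) = -13.401088
w_2 = 2.080000 - (-13.401088)·(2.080000 - 3.690000)/(-13.401088 - (27.843409)) = 2.603118; f(w_2) = -4.760685

2.60312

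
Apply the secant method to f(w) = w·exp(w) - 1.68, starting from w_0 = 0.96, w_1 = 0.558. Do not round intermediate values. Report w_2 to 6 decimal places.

0.742977

f(w_0) = 0.827229, f(w_1) = -0.705077
w_2 = 0.558000 - (-0.705077)·(0.558000 - 0.960000)/(-0.705077 - (0.827229)) = 0.742977; f(w_2) = -0.118126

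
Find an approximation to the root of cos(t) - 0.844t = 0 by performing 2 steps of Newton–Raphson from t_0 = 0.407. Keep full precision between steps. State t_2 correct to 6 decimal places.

f'(t) = -sin(t) - 0.844
t_0 = 0.407000: f = 0.574805, f' = -1.239856 → t_1 = 0.407000 - (0.574805)/(-1.239856) = 0.870606
t_1 = 0.870606: f = -0.090428, f' = -1.608719 → t_2 = 0.870606 - (-0.090428)/(-1.608719) = 0.814395

0.814395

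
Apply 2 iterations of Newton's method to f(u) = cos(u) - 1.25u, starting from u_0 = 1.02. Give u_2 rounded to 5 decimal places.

0.64123

f'(u) = -sin(u) - 1.25
u_0 = 1.020000: f = -0.751634, f' = -2.102108 → u_1 = 1.020000 - (-0.751634)/(-2.102108) = 0.662438
u_1 = 0.662438: f = -0.039552, f' = -1.865041 → u_2 = 0.662438 - (-0.039552)/(-1.865041) = 0.641231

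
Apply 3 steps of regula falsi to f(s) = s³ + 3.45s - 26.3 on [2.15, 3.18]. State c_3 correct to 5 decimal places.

2.58709

f(2.150000) = -8.944125, f(3.180000) = 16.828432
step 1: c = 2.507452, f(c) = -1.884152 < 0 → new bracket [2.507452, 3.180000]
step 2: c = 2.575170, f(c) = -0.338420 < 0 → new bracket [2.575170, 3.180000]
step 3: c = 2.587093, f(c) = -0.058975 < 0 → new bracket [2.587093, 3.180000]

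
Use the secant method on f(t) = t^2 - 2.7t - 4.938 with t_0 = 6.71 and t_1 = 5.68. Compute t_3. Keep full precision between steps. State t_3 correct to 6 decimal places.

f(t_0) = 21.969100, f(t_1) = 11.988400
t_2 = 5.680000 - (11.988400)·(5.680000 - 6.710000)/(11.988400 - (21.969100)) = 4.442807; f(t_2) = 2.804955
t_3 = 4.442807 - (2.804955)·(4.442807 - 5.680000)/(2.804955 - (11.988400)) = 4.064924; f(t_3) = 0.610310

4.064924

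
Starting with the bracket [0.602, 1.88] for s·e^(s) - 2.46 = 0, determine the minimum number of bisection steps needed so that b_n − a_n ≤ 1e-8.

Initial width b − a = 1.88 − 0.602 = 1.278000.
After n steps the width is (b−a)/2^n; need (b−a)/2^n ≤ 1e-8.
So n ≥ log₂(1.278000/1e-8) = log₂(127800000.0000) ≈ 26.9293.
Hence n = 27.

27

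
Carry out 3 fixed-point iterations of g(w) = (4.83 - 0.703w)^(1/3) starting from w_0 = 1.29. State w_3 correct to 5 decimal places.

1.55232

w_1 = g(1.290000) = 1.577167
w_2 = g(1.577167) = 1.549636
w_3 = g(1.549636) = 1.552318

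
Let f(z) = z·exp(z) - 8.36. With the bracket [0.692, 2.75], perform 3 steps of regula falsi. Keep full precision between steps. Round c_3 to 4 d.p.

1.4170

f(0.692000) = -6.977587, f(2.750000) = 34.657238
step 1: c = 1.036901, f(c) = -5.435462 < 0 → new bracket [1.036901, 2.750000]
step 2: c = 1.269149, f(c) = -3.844588 < 0 → new bracket [1.269149, 2.750000]
step 3: c = 1.417019, f(c) = -2.515068 < 0 → new bracket [1.417019, 2.750000]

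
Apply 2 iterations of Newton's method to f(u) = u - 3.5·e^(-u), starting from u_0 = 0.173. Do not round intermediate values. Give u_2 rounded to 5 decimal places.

Newton update: u ← u − f(u)/f'(u).
f'(u) = 1 + 3.5·e^(-u)
u_0 = 0.173000: f = -2.770982, f' = 3.943982 → u_1 = 0.173000 - (-2.770982)/(3.943982) = 0.875585
u_1 = 0.875585: f = -0.582579, f' = 2.458164 → u_2 = 0.875585 - (-0.582579)/(2.458164) = 1.112583

1.11258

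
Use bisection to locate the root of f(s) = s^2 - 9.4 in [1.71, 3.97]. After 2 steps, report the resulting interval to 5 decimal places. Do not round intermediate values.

[2.84000, 3.40500]

f(1.710000) = -6.475900, f(3.970000) = 6.360900 (opposite signs)
step 1: m = 2.840000, f(m) = -1.334400 < 0 → root in [2.840000, 3.970000]
step 2: m = 3.405000, f(m) = 2.194025 > 0 → root in [2.840000, 3.405000]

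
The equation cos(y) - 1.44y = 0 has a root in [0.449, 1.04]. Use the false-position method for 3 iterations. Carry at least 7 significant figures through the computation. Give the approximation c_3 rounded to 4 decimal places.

f(0.449000) = 0.254322, f(1.040000) = -0.991380
step 1: c = 0.569658, f(c) = 0.021778 > 0 → new bracket [0.569658, 1.040000]
step 2: c = 0.579768, f(c) = 0.001724 > 0 → new bracket [0.579768, 1.040000]
step 3: c = 0.580567, f(c) = 0.000136 > 0 → new bracket [0.580567, 1.040000]

0.5806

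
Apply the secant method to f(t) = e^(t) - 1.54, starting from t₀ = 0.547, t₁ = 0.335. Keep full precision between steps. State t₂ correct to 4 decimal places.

0.4262

f(t_0) = 0.188061, f(t_1) = -0.142060
t_2 = 0.335000 - (-0.142060)·(0.335000 - 0.547000)/(-0.142060 - (0.188061)) = 0.426229; f(t_2) = -0.008528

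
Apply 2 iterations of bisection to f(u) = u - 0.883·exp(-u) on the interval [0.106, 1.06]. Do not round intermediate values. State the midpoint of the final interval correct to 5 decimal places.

0.46375

f(0.106000) = -0.688192, f(1.060000) = 0.754080 (opposite signs)
step 1: m = 0.583000, f(m) = 0.090091 > 0 → root in [0.106000, 0.583000]
step 2: m = 0.344500, f(m) = -0.281171 < 0 → root in [0.344500, 0.583000]
Midpoint of [0.344500, 0.583000] = 0.463750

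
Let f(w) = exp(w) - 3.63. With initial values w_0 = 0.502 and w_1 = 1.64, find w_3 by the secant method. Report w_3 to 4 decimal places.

f(w_0) = -1.977978, f(w_1) = 1.525170
w_2 = 1.640000 - (1.525170)·(1.640000 - 0.502000)/(1.525170 - (-1.977978)) = 1.144548; f(w_2) = -0.488980
w_3 = 1.144548 - (-0.488980)·(1.144548 - 1.640000)/(-0.488980 - (1.525170)) = 1.264830; f(w_3) = -0.087510

1.2648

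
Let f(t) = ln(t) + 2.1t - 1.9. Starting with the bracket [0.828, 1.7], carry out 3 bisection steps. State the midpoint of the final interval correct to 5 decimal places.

f(0.828000) = -0.349942, f(1.700000) = 2.200628 (opposite signs)
step 1: m = 1.264000, f(m) = 0.988681 > 0 → root in [0.828000, 1.264000]
step 2: m = 1.046000, f(m) = 0.341573 > 0 → root in [0.828000, 1.046000]
step 3: m = 0.937000, f(m) = 0.002628 > 0 → root in [0.828000, 0.937000]
Midpoint of [0.828000, 0.937000] = 0.882500

0.88250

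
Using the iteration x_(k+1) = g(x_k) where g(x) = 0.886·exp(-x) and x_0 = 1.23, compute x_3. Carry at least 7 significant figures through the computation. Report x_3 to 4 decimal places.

x_1 = g(1.230000) = 0.258971
x_2 = g(0.258971) = 0.683855
x_3 = g(0.683855) = 0.447136

0.4471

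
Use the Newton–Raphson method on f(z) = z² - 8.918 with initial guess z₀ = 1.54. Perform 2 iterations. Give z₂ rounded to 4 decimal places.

f'(z) = 2z
z_0 = 1.540000: f = -6.546400, f' = 3.080000 → z_1 = 1.540000 - (-6.546400)/(3.080000) = 3.665455
z_1 = 3.665455: f = 4.517557, f' = 7.330909 → z_2 = 3.665455 - (4.517557)/(7.330909) = 3.049220

3.0492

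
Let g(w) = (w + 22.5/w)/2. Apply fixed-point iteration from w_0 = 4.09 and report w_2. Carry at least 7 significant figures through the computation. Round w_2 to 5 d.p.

w_1 = g(4.090000) = 4.795611
w_2 = g(4.795611) = 4.743701

4.74370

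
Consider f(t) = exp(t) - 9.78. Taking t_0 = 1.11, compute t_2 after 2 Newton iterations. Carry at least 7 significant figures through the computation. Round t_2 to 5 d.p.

f'(t) = exp(t)
t_0 = 1.110000: f = -6.745642, f' = 3.034358 → t_1 = 1.110000 - (-6.745642)/(3.034358) = 3.333087
t_1 = 3.333087: f = 18.244711, f' = 28.024711 → t_2 = 3.333087 - (18.244711)/(28.024711) = 2.682064

2.68206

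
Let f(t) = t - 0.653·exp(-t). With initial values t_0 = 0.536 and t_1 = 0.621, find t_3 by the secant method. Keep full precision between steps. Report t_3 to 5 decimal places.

0.42642

f(t_0) = 0.153940, f(t_1) = 0.270073
t_2 = 0.621000 - (0.270073)·(0.621000 - 0.536000)/(0.270073 - (0.153940)) = 0.423328; f(t_2) = -0.004298
t_3 = 0.423328 - (-0.004298)·(0.423328 - 0.621000)/(-0.004298 - (0.270073)) = 0.426425; f(t_3) = 0.000121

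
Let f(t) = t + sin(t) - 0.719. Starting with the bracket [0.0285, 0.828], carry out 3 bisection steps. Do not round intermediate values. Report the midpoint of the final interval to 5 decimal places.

0.37828

f(0.028500) = -0.662004, f(0.828000) = 0.845580 (opposite signs)
step 1: m = 0.428250, f(m) = 0.124529 > 0 → root in [0.028500, 0.428250]
step 2: m = 0.228375, f(m) = -0.264230 < 0 → root in [0.228375, 0.428250]
step 3: m = 0.328313, f(m) = -0.068241 < 0 → root in [0.328313, 0.428250]
Midpoint of [0.328313, 0.428250] = 0.378281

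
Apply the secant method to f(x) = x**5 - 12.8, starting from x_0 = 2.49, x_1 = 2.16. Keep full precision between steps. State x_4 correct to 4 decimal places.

1.6922

Secant update: x_(k+1) = x_k − f(x_k)·(x_k − x_(k-1))/(f(x_k) − f(x_(k-1))).
f(x_0) = 82.918688, f(x_1) = 34.218498
x_2 = 2.160000 - (34.218498)·(2.160000 - 2.490000)/(34.218498 - (82.918688)) = 1.928130; f(x_2) = 13.849051
x_3 = 1.928130 - (13.849051)·(1.928130 - 2.160000)/(13.849051 - (34.218498)) = 1.770483; f(x_3) = 4.596397
x_4 = 1.770483 - (4.596397)·(1.770483 - 1.928130)/(4.596397 - (13.849051)) = 1.692170; f(x_4) = 1.074583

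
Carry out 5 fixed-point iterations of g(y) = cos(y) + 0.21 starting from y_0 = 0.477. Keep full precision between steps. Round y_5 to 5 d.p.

0.93970

y_1 = g(0.477000) = 1.098376
y_2 = g(1.098376) = 0.665043
y_3 = g(0.665043) = 0.996890
y_4 = g(0.996890) = 0.752916
y_5 = g(0.752916) = 0.939698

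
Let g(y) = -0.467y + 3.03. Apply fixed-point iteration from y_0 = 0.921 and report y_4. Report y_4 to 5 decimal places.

y_1 = g(0.921000) = 2.599893
y_2 = g(2.599893) = 1.815850
y_3 = g(1.815850) = 2.181998
y_4 = g(2.181998) = 2.011007

2.01101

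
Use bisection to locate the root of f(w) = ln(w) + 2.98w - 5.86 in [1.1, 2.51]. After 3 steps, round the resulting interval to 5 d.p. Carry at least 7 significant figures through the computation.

f(1.100000) = -2.486690, f(2.510000) = 2.540083 (opposite signs)
step 1: m = 1.805000, f(m) = 0.109461 > 0 → root in [1.100000, 1.805000]
step 2: m = 1.452500, f(m) = -1.158264 < 0 → root in [1.452500, 1.805000]
step 3: m = 1.628750, f(m) = -0.518512 < 0 → root in [1.628750, 1.805000]

[1.62875, 1.80500]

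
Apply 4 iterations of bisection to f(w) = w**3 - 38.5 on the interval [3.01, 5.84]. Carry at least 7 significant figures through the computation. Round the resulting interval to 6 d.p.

[3.363750, 3.540625]

f(3.010000) = -11.229099, f(5.840000) = 160.676704 (opposite signs)
step 1: m = 4.425000, f(m) = 48.144266 > 0 → root in [3.010000, 4.425000]
step 2: m = 3.717500, f(m) = 12.875130 > 0 → root in [3.010000, 3.717500]
step 3: m = 3.363750, f(m) = -0.439794 < 0 → root in [3.363750, 3.717500]
step 4: m = 3.540625, f(m) = 5.885365 > 0 → root in [3.363750, 3.540625]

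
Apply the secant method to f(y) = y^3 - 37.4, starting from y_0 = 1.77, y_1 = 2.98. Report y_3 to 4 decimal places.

3.3145

f(y_0) = -31.854767, f(y_1) = -10.936408
y_2 = 2.980000 - (-10.936408)·(2.980000 - 1.770000)/(-10.936408 - (-31.854767)) = 3.612605; f(y_2) = 9.747791
y_3 = 3.612605 - (9.747791)·(3.612605 - 2.980000)/(9.747791 - (-10.936408)) = 3.314479; f(y_3) = -0.987903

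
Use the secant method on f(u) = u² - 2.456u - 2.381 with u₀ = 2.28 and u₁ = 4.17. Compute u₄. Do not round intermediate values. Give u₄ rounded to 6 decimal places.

f(u_0) = -2.782280, f(u_1) = 4.766380
u_2 = 4.170000 - (4.766380)·(4.170000 - 2.280000)/(4.766380 - (-2.782280)) = 2.976615; f(u_2) = -0.831330
u_3 = 2.976615 - (-0.831330)·(2.976615 - 4.170000)/(-0.831330 - (4.766380)) = 3.153848; f(u_3) = -0.180095
u_4 = 3.153848 - (-0.180095)·(3.153848 - 2.976615)/(-0.180095 - (-0.831330)) = 3.202860; f(u_4) = 0.011089

3.202860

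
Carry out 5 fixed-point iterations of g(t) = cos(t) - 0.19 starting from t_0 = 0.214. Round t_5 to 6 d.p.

t_1 = g(0.214000) = 0.787189
t_2 = g(0.787189) = 0.515839
t_3 = g(0.515839) = 0.679879
t_4 = g(0.679879) = 0.587649
t_5 = g(0.587649) = 0.642247

0.642247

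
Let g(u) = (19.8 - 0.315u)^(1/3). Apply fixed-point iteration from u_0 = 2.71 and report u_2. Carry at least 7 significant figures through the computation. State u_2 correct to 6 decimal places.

u_1 = g(2.710000) = 2.665888
u_2 = g(2.665888) = 2.666539

2.666539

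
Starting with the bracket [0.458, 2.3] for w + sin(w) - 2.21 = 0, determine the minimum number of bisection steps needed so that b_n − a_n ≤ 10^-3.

Initial width b − a = 2.3 − 0.458 = 1.842000.
After n steps the width is (b−a)/2^n; need (b−a)/2^n ≤ 10^-3.
So n ≥ log₂(1.842000/10^-3) = log₂(1842.0000) ≈ 10.8471.
Hence n = 11.

11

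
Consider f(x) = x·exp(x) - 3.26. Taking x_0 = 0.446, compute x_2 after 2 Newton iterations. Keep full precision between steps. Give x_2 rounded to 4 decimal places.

f'(x) = (x + 1)·exp(x)
x_0 = 0.446000: f = -2.563325, f' = 2.258726 → x_1 = 0.446000 - (-2.563325)/(2.258726) = 1.580854
x_1 = 1.580854: f = 4.421535, f' = 12.540640 → x_2 = 1.580854 - (4.421535)/(12.540640) = 1.228278

1.2283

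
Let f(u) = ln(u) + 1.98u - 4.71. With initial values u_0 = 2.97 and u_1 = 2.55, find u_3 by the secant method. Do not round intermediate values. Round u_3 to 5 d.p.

2.02334

f(u_0) = 2.259162, f(u_1) = 1.275093
u_2 = 2.550000 - (1.275093)·(2.550000 - 2.970000)/(1.275093 - (2.259162)) = 2.005791; f(u_2) = -0.042496
u_3 = 2.005791 - (-0.042496)·(2.005791 - 2.550000)/(-0.042496 - (1.275093)) = 2.023343; f(u_3) = 0.000970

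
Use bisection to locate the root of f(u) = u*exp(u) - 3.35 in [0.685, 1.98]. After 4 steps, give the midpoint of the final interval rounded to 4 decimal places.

1.1302

f(0.685000) = -1.991116, f(1.980000) = 10.990631 (opposite signs)
step 1: m = 1.332500, f(m) = 1.700852 > 0 → root in [0.685000, 1.332500]
step 2: m = 1.008750, f(m) = -0.583835 < 0 → root in [1.008750, 1.332500]
step 3: m = 1.170625, f(m) = 0.424103 > 0 → root in [1.008750, 1.170625]
step 4: m = 1.089688, f(m) = -0.109983 < 0 → root in [1.089688, 1.170625]
Midpoint of [1.089688, 1.170625] = 1.130156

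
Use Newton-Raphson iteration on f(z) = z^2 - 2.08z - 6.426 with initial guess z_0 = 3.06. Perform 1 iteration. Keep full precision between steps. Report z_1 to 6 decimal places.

3.908317

f'(z) = 2z - 2.08
z_0 = 3.060000: f = -3.427200, f' = 4.040000 → z_1 = 3.060000 - (-3.427200)/(4.040000) = 3.908317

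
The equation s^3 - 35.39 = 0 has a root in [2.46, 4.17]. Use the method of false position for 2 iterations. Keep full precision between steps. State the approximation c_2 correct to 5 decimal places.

f(2.460000) = -20.503064, f(4.170000) = 37.121713
step 1: c = 3.068423, f(c) = -6.500123 < 0 → new bracket [3.068423, 4.170000]
step 2: c = 3.232570, f(c) = -1.611237 < 0 → new bracket [3.232570, 4.170000]

3.23257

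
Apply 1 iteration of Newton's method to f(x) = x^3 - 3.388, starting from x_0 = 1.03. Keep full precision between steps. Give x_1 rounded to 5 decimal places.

f'(x) = 3x^2
x_0 = 1.030000: f = -2.295273, f' = 3.182700 → x_1 = 1.030000 - (-2.295273)/(3.182700) = 1.751172

1.75117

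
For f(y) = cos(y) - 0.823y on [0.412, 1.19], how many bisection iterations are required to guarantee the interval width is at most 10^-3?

Initial width b − a = 1.19 − 0.412 = 0.778000.
After n steps the width is (b−a)/2^n; need (b−a)/2^n ≤ 10^-3.
So n ≥ log₂(0.778000/10^-3) = log₂(778.0000) ≈ 9.6036.
Hence n = 10.

10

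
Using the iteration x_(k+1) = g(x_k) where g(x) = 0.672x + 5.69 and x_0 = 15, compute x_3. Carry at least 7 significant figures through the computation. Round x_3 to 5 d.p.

x_1 = g(15.000000) = 15.770000
x_2 = g(15.770000) = 16.287440
x_3 = g(16.287440) = 16.635160

16.63516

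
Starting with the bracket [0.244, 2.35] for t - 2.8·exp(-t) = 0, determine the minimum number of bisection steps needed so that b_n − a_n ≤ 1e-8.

Initial width b − a = 2.35 − 0.244 = 2.106000.
After n steps the width is (b−a)/2^n; need (b−a)/2^n ≤ 1e-8.
So n ≥ log₂(2.106000/1e-8) = log₂(210600000.0000) ≈ 27.6499.
Hence n = 28.

28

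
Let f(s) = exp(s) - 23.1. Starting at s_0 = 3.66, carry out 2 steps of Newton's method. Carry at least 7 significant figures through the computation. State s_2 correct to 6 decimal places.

3.146154

f'(s) = exp(s)
s_0 = 3.660000: f = 15.761343, f' = 38.861343 → s_1 = 3.660000 - (15.761343)/(38.861343) = 3.254421
s_1 = 3.254421: f = 2.804613, f' = 25.904613 → s_2 = 3.254421 - (2.804613)/(25.904613) = 3.146154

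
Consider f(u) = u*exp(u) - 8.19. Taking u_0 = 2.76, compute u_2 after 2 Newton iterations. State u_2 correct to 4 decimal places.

1.7773

f'(u) = (u+1)*exp(u)
u_0 = 2.760000: f = 35.417567, f' = 59.407409 → u_1 = 2.760000 - (35.417567)/(59.407409) = 2.163819
u_1 = 2.163819: f = 10.644565, f' = 27.538882 → u_2 = 2.163819 - (10.644565)/(27.538882) = 1.777290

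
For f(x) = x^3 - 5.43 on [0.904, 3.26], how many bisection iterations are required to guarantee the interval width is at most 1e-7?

Initial width b − a = 3.26 − 0.904 = 2.356000.
After n steps the width is (b−a)/2^n; need (b−a)/2^n ≤ 1e-7.
So n ≥ log₂(2.356000/1e-7) = log₂(23560000.0000) ≈ 24.4898.
Hence n = 25.

25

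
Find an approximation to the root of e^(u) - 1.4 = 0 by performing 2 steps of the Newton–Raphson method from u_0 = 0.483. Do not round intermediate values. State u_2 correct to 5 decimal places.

0.33652

f'(u) = e^(u)
u_0 = 0.483000: f = 0.220930, f' = 1.620930 → u_1 = 0.483000 - (0.220930)/(1.620930) = 0.346702
u_1 = 0.346702: f = 0.014395, f' = 1.414395 → u_2 = 0.346702 - (0.014395)/(1.414395) = 0.336524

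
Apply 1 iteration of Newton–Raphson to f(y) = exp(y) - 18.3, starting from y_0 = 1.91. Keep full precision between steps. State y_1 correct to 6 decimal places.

3.619871

Newton update: y ← y − f(y)/f'(y).
f'(y) = exp(y)
y_0 = 1.910000: f = -11.546911, f' = 6.753089 → y_1 = 1.910000 - (-11.546911)/(6.753089) = 3.619871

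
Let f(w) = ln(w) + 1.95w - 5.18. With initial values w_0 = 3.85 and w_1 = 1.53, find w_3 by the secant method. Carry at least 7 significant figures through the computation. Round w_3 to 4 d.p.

f(w_0) = 3.675573, f(w_1) = -1.771232
w_2 = 1.530000 - (-1.771232)·(1.530000 - 3.850000)/(-1.771232 - (3.675573)) = 2.284435; f(w_2) = 0.100766
w_3 = 2.284435 - (0.100766)·(2.284435 - 1.530000)/(0.100766 - (-1.771232)) = 2.243825; f(w_3) = 0.003640

2.2438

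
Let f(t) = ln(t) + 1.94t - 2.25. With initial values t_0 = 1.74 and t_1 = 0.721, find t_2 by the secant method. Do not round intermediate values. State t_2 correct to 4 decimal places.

1.1412

f(t_0) = 1.679485, f(t_1) = -1.178376
t_2 = 0.721000 - (-1.178376)·(0.721000 - 1.740000)/(-1.178376 - (1.679485)) = 1.141162; f(t_2) = 0.095902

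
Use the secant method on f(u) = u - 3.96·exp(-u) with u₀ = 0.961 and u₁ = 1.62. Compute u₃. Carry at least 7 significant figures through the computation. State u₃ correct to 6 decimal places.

Secant update: u_(k+1) = u_k − f(u_k)·(u_k − u_(k-1))/(f(u_k) − f(u_(k-1))).
f(u_0) = -0.553740, f(u_1) = 0.836321
u_2 = 1.620000 - (0.836321)·(1.620000 - 0.961000)/(0.836321 - (-0.553740)) = 1.223517; f(u_2) = 0.058510
u_3 = 1.223517 - (0.058510)·(1.223517 - 1.620000)/(0.058510 - (0.836321)) = 1.193692; f(u_3) = -0.006585

1.193692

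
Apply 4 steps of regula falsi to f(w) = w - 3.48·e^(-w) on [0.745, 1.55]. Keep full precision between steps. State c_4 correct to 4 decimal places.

1.1273

f(0.745000) = -0.907075, f(1.550000) = 0.811377
step 1: c = 1.169915, f(c) = 0.089746 > 0 → new bracket [0.745000, 1.169915]
step 2: c = 1.131659, f(c) = 0.009366 > 0 → new bracket [0.745000, 1.131659]
step 3: c = 1.127707, f(c) = 0.000971 > 0 → new bracket [0.745000, 1.127707]
step 4: c = 1.127298, f(c) = 0.000101 > 0 → new bracket [0.745000, 1.127298]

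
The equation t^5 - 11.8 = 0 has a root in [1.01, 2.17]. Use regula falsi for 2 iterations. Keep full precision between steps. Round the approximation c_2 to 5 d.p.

1.44357

f(1.010000) = -10.748990, f(2.170000) = 36.317014
step 1: c = 1.274922, f(c) = -8.431641 < 0 → new bracket [1.274922, 2.170000]
step 2: c = 1.443575, f(c) = -5.531028 < 0 → new bracket [1.443575, 2.170000]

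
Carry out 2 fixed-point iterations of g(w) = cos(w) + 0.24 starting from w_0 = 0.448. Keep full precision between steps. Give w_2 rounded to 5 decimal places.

w_1 = g(0.448000) = 1.141315
w_2 = g(1.141315) = 0.656399

0.65640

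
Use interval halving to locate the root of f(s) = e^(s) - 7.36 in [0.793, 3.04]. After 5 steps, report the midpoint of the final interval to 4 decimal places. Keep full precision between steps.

2.0218

f(0.793000) = -5.149983, f(3.040000) = 13.545243 (opposite signs)
step 1: m = 1.916500, f(m) = -0.562873 < 0 → root in [1.916500, 3.040000]
step 2: m = 2.478250, f(m) = 4.560385 > 0 → root in [1.916500, 2.478250]
step 3: m = 2.197375, f(m) = 1.641354 > 0 → root in [1.916500, 2.197375]
step 4: m = 2.056938, f(m) = 0.461978 > 0 → root in [1.916500, 2.056938]
step 5: m = 1.986719, f(m) = -0.068431 < 0 → root in [1.986719, 2.056938]
Midpoint of [1.986719, 2.056938] = 2.021828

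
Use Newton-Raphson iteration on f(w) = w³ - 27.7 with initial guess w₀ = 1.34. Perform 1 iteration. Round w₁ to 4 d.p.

Newton update: w ← w − f(w)/f'(w).
f'(w) = 3w²
w_0 = 1.340000: f = -25.293896, f' = 5.386800 → w_1 = 1.340000 - (-25.293896)/(5.386800) = 6.035533

6.0355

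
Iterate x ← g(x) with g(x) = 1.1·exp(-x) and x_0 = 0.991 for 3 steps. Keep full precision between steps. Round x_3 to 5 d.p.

0.52944

x_1 = g(0.991000) = 0.408326
x_2 = g(0.408326) = 0.731238
x_3 = g(0.731238) = 0.529444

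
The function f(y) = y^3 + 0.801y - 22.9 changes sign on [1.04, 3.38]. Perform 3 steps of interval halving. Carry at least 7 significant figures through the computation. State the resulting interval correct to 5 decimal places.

f(1.040000) = -20.942096, f(3.380000) = 18.421852 (opposite signs)
step 1: m = 2.210000, f(m) = -10.335929 < 0 → root in [2.210000, 3.380000]
step 2: m = 2.795000, f(m) = 1.173405 > 0 → root in [2.210000, 2.795000]
step 3: m = 2.502500, f(m) = -5.223576 < 0 → root in [2.502500, 2.795000]

[2.50250, 2.79500]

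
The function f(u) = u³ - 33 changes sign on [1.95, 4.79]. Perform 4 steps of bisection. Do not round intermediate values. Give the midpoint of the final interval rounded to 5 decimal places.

f(1.950000) = -25.585125, f(4.790000) = 76.902239 (opposite signs)
step 1: m = 3.370000, f(m) = 5.272753 > 0 → root in [1.950000, 3.370000]
step 2: m = 2.660000, f(m) = -14.178904 < 0 → root in [2.660000, 3.370000]
step 3: m = 3.015000, f(m) = -5.592972 < 0 → root in [3.015000, 3.370000]
step 4: m = 3.192500, f(m) = -0.461860 < 0 → root in [3.192500, 3.370000]
Midpoint of [3.192500, 3.370000] = 3.281250

3.28125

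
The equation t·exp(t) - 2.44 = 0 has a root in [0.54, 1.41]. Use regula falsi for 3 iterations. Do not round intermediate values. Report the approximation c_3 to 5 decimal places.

0.93379

False-position update: c = (a·f(b) − b·f(a))/(f(b) − f(a)); replace the endpoint whose sign matches f(c).
f(0.540000) = -1.513356, f(1.410000) = 3.335297
step 1: c = 0.811543, f(c) = -0.612907 < 0 → new bracket [0.811543, 1.410000]
step 2: c = 0.904446, f(c) = -0.205509 < 0 → new bracket [0.904446, 1.410000]
step 3: c = 0.933788, f(c) = -0.064321 < 0 → new bracket [0.933788, 1.410000]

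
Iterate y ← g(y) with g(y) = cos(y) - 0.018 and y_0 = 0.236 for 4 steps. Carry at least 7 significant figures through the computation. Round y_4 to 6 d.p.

y_1 = g(0.236000) = 0.954281
y_2 = g(0.954281) = 0.560196
y_3 = g(0.560196) = 0.829151
y_4 = g(0.829151) = 0.657502

0.657502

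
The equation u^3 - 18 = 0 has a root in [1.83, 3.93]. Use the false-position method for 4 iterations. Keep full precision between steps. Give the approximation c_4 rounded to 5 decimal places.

False-position update: c = (a·f(b) − b·f(a))/(f(b) − f(a)); replace the endpoint whose sign matches f(c).
f(1.830000) = -11.871513, f(3.930000) = 42.698457
step 1: c = 2.286848, f(c) = -6.040532 < 0 → new bracket [2.286848, 3.930000]
step 2: c = 2.490494, f(c) = -2.552557 < 0 → new bracket [2.490494, 3.930000]
step 3: c = 2.571695, f(c) = -0.991798 < 0 → new bracket [2.571695, 3.930000]
step 4: c = 2.602529, f(c) = -0.372652 < 0 → new bracket [2.602529, 3.930000]

2.60253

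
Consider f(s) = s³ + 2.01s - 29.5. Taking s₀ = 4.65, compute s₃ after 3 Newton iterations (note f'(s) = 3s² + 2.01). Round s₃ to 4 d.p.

2.8757

s_0 = 4.650000: f = 80.391125, f' = 66.877500 → s_1 = 4.650000 - (80.391125)/(66.877500) = 3.447935
s_1 = 3.447935: f = 18.420270, f' = 37.674760 → s_2 = 3.447935 - (18.420270)/(37.674760) = 2.959006
s_2 = 2.959006: f = 2.355820, f' = 28.277150 → s_3 = 2.959006 - (2.355820)/(28.277150) = 2.875694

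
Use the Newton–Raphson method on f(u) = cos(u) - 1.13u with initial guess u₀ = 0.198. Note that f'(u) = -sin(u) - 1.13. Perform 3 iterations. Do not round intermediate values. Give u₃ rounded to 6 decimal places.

0.685210

Newton update: u ← u − f(u)/f'(u).
u_0 = 0.198000: f = 0.756722, f' = -1.326709 → u_1 = 0.198000 - (0.756722)/(-1.326709) = 0.768375
u_1 = 0.768375: f = -0.149223, f' = -1.824968 → u_2 = 0.768375 - (-0.149223)/(-1.824968) = 0.686608
u_2 = 0.686608: f = -0.002466, f' = -1.763917 → u_3 = 0.686608 - (-0.002466)/(-1.763917) = 0.685210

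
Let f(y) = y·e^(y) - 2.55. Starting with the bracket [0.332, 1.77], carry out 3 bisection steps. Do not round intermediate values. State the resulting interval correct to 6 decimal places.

[0.871250, 1.051000]

f(0.332000) = -2.087274, f(1.770000) = 7.841410 (opposite signs)
step 1: m = 1.051000, f(m) = 0.456396 > 0 → root in [0.332000, 1.051000]
step 2: m = 0.691500, f(m) = -1.169276 < 0 → root in [0.691500, 1.051000]
step 3: m = 0.871250, f(m) = -0.467803 < 0 → root in [0.871250, 1.051000]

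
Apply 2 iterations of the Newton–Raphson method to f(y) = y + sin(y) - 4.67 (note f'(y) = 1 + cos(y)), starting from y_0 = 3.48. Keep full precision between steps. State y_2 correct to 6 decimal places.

y_0 = 3.480000: f = -1.521985, f' = 0.056715 → y_1 = 3.480000 - (-1.521985)/(0.056715) = 30.315483
y_1 = 30.315483: f = 24.754075, f' = 1.453201 → y_2 = 30.315483 - (24.754075)/(1.453201) = 13.281311

13.281311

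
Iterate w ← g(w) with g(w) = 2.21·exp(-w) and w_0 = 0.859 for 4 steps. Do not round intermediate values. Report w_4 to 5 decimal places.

w_1 = g(0.859000) = 0.936124
w_2 = g(0.936124) = 0.866640
w_3 = g(0.866640) = 0.928999
w_4 = g(0.928999) = 0.872837

0.87284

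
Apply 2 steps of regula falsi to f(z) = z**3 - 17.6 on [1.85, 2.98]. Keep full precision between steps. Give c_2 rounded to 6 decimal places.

2.585026

f(1.850000) = -11.268375, f(2.980000) = 8.863592
step 1: c = 2.482490, f(c) = -2.301022 < 0 → new bracket [2.482490, 2.980000]
step 2: c = 2.585026, f(c) = -0.325918 < 0 → new bracket [2.585026, 2.980000]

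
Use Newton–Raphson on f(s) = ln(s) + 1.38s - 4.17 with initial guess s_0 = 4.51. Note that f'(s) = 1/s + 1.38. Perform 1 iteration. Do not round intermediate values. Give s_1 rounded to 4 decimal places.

2.2873

s_0 = 4.510000: f = 3.560097, f' = 1.601729 → s_1 = 4.510000 - (3.560097)/(1.601729) = 2.287342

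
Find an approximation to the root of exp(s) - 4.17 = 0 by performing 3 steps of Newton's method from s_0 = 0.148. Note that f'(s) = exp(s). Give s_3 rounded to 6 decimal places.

s_0 = 0.148000: f = -3.010487, f' = 1.159513 → s_1 = 0.148000 - (-3.010487)/(1.159513) = 2.744338
s_1 = 2.744338: f = 11.384310, f' = 15.554310 → s_2 = 2.744338 - (11.384310)/(15.554310) = 2.012431
s_2 = 2.012431: f = 3.311480, f' = 7.481480 → s_3 = 2.012431 - (3.311480)/(7.481480) = 1.569807

1.569807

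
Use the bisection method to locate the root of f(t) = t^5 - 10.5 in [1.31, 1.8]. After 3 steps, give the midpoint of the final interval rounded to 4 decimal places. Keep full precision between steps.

1.5856

f(1.310000) = -6.642051, f(1.800000) = 8.395680 (opposite signs)
step 1: m = 1.555000, f(m) = -1.408156 < 0 → root in [1.555000, 1.800000]
step 2: m = 1.677500, f(m) = 2.783504 > 0 → root in [1.555000, 1.677500]
step 3: m = 1.616250, f(m) = 0.529166 > 0 → root in [1.555000, 1.616250]
Midpoint of [1.555000, 1.616250] = 1.585625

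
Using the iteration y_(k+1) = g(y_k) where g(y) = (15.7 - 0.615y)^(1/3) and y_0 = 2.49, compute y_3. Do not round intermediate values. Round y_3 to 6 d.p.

2.422152

y_1 = g(2.490000) = 2.419782
y_2 = g(2.419782) = 2.422237
y_3 = g(2.422237) = 2.422152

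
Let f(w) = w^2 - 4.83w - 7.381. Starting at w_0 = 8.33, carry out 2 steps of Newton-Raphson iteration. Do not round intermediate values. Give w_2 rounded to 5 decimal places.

Newton update: w ← w − f(w)/f'(w).
f'(w) = 2w - 4.83
w_0 = 8.330000: f = 21.774000, f' = 11.830000 → w_1 = 8.330000 - (21.774000)/(11.830000) = 6.489425
w_1 = 6.489425: f = 3.387716, f' = 8.148850 → w_2 = 6.489425 - (3.387716)/(8.148850) = 6.073696

6.07370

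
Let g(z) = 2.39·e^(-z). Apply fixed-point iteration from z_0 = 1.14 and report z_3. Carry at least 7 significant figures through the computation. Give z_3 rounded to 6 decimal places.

0.785403

z_1 = g(1.140000) = 0.764367
z_2 = g(0.764367) = 1.112852
z_3 = g(1.112852) = 0.785403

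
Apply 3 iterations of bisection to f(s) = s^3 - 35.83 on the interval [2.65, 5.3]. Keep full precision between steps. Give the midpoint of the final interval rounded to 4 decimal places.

3.1469

f(2.650000) = -17.220375, f(5.300000) = 113.047000 (opposite signs)
step 1: m = 3.975000, f(m) = 26.977484 > 0 → root in [2.650000, 3.975000]
step 2: m = 3.312500, f(m) = 0.516924 > 0 → root in [2.650000, 3.312500]
step 3: m = 2.981250, f(m) = -9.333093 < 0 → root in [2.981250, 3.312500]
Midpoint of [2.981250, 3.312500] = 3.146875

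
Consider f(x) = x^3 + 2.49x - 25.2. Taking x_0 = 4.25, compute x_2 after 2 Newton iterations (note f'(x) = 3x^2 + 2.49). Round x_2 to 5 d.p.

Newton update: x ← x − f(x)/f'(x).
x_0 = 4.250000: f = 62.148125, f' = 56.677500 → x_1 = 4.250000 - (62.148125)/(56.677500) = 3.153478
x_1 = 3.153478: f = 14.011681, f' = 32.323271 → x_2 = 3.153478 - (14.011681)/(32.323271) = 2.719992

2.71999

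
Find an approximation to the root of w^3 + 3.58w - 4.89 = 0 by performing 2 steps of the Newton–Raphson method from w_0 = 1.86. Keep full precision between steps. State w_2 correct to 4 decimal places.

1.0679

f'(w) = 3w^2 + 3.58
w_0 = 1.860000: f = 8.203656, f' = 13.958800 → w_1 = 1.860000 - (8.203656)/(13.958800) = 1.272295
w_1 = 1.272295: f = 1.724324, f' = 8.436204 → w_2 = 1.272295 - (1.724324)/(8.436204) = 1.067899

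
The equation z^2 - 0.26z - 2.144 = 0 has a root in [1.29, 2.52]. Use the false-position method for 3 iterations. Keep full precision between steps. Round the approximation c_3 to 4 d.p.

f(1.290000) = -0.815300, f(2.520000) = 3.551200
step 1: c = 1.519662, f(c) = -0.229740 < 0 → new bracket [1.519662, 2.520000]
step 2: c = 1.580445, f(c) = -0.057109 < 0 → new bracket [1.580445, 2.520000]
step 3: c = 1.595316, f(c) = -0.013750 < 0 → new bracket [1.595316, 2.520000]

1.5953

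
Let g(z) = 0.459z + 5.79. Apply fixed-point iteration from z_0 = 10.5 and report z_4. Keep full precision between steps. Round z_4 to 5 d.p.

z_1 = g(10.500000) = 10.609500
z_2 = g(10.609500) = 10.659761
z_3 = g(10.659761) = 10.682830
z_4 = g(10.682830) = 10.693419

10.69342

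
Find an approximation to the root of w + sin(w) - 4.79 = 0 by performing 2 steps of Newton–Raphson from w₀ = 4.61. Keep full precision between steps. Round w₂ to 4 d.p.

5.5195

f'(w) = 1 + cos(w)
w_0 = 4.610000: f = -1.174763, f' = 0.897790 → w_1 = 4.610000 - (-1.174763)/(0.897790) = 5.918505
w_1 = 5.918505: f = 0.771855, f' = 1.934238 → w_2 = 5.918505 - (0.771855)/(1.934238) = 5.519457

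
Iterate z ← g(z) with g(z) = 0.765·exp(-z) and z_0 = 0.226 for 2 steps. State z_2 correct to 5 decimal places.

z_1 = g(0.226000) = 0.610254
z_2 = g(0.610254) = 0.415558

0.41556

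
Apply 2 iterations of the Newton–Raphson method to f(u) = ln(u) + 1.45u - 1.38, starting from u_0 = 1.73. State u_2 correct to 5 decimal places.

f'(u) = 1/u + 1.45
u_0 = 1.730000: f = 1.676621, f' = 2.028035 → u_1 = 1.730000 - (1.676621)/(2.028035) = 0.903278
u_1 = 0.903278: f = -0.171972, f' = 2.557079 → u_2 = 0.903278 - (-0.171972)/(2.557079) = 0.970531

0.97053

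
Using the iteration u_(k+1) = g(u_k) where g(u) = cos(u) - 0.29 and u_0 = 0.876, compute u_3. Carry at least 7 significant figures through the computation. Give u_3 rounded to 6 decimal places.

0.506511

u_1 = g(0.876000) = 0.350229
u_2 = g(0.350229) = 0.649294
u_3 = g(0.649294) = 0.506511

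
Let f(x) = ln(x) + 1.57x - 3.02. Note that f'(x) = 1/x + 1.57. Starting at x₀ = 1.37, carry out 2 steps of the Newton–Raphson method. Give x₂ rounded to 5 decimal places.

Newton update: x ← x − f(x)/f'(x).
x_0 = 1.370000: f = -0.554289, f' = 2.299927 → x_1 = 1.370000 - (-0.554289)/(2.299927) = 1.611003
x_1 = 1.611003: f = -0.013868, f' = 2.190731 → x_2 = 1.611003 - (-0.013868)/(2.190731) = 1.617333

1.61733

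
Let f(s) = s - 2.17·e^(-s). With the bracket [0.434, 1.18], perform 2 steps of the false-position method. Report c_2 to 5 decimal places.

0.89412

False-position update: c = (a·f(b) − b·f(a))/(f(b) − f(a)); replace the endpoint whose sign matches f(c).
f(0.434000) = -0.971970, f(1.180000) = 0.513205
step 1: c = 0.922218, f(c) = 0.059348 > 0 → new bracket [0.434000, 0.922218]
step 2: c = 0.894123, f(c) = 0.006667 > 0 → new bracket [0.434000, 0.894123]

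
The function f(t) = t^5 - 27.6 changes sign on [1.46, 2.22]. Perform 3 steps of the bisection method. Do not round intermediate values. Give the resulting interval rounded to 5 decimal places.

[1.93500, 2.03000]

f(1.460000) = -20.966171, f(2.220000) = 26.321861 (opposite signs)
step 1: m = 1.840000, f(m) = -6.509391 < 0 → root in [1.840000, 2.220000]
step 2: m = 2.030000, f(m) = 6.873088 > 0 → root in [1.840000, 2.030000]
step 3: m = 1.935000, f(m) = -0.472808 < 0 → root in [1.935000, 2.030000]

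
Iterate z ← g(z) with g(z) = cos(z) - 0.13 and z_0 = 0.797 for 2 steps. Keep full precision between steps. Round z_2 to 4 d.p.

0.7125

z_1 = g(0.797000) = 0.568856
z_2 = g(0.568856) = 0.712518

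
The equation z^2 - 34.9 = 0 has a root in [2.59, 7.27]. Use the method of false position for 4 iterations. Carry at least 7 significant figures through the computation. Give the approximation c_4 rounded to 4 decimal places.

f(2.590000) = -28.191900, f(7.270000) = 17.952900
step 1: c = 5.449219, f(c) = -5.206012 < 0 → new bracket [5.449219, 7.270000]
step 2: c = 5.858522, f(c) = -0.577722 < 0 → new bracket [5.858522, 7.270000]
step 3: c = 5.902527, f(c) = -0.060176 < 0 → new bracket [5.902527, 7.270000]
step 4: c = 5.907095, f(c) = -0.006226 < 0 → new bracket [5.907095, 7.270000]

5.9071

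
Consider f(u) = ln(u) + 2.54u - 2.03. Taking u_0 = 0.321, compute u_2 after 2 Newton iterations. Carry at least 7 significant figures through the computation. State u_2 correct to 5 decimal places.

f'(u) = 1/u + 2.54
u_0 = 0.321000: f = -2.350974, f' = 5.655265 → u_1 = 0.321000 - (-2.350974)/(5.655265) = 0.736714
u_1 = 0.736714: f = -0.464301, f' = 3.897378 → u_2 = 0.736714 - (-0.464301)/(3.897378) = 0.855846

0.85585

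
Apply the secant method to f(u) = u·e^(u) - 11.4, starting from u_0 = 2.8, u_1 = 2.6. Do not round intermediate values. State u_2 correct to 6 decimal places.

Secant update: u_(k+1) = u_k − f(u_k)·(u_k − u_(k-1))/(f(u_k) − f(u_(k-1))).
f(u_0) = 34.645011, f(u_1) = 23.605719
u_2 = 2.600000 - (23.605719)·(2.600000 - 2.800000)/(23.605719 - (34.645011)) = 2.172333; f(u_2) = 7.670342

2.172333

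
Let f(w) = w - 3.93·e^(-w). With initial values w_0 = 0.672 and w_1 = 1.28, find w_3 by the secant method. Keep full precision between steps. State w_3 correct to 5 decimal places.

f(w_0) = -1.334997, f(w_1) = 0.187313
w_2 = 1.280000 - (0.187313)·(1.280000 - 0.672000)/(0.187313 - (-1.334997)) = 1.205188; f(w_2) = 0.027621
w_3 = 1.205188 - (0.027621)·(1.205188 - 1.280000)/(0.027621 - (0.187313)) = 1.192249; f(w_3) = -0.000655

1.19225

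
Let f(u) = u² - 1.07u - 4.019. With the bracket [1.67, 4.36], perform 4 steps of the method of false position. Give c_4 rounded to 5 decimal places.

2.60052

False-position update: c = (a·f(b) − b·f(a))/(f(b) − f(a)); replace the endpoint whose sign matches f(c).
f(1.670000) = -3.017000, f(4.360000) = 10.325400
step 1: c = 2.278266, f(c) = -1.266248 < 0 → new bracket [2.278266, 4.360000]
step 2: c = 2.505671, f(c) = -0.421683 < 0 → new bracket [2.505671, 4.360000]
step 3: c = 2.578429, f(c) = -0.129624 < 0 → new bracket [2.578429, 4.360000]
step 4: c = 2.600517, f(c) = -0.038864 < 0 → new bracket [2.600517, 4.360000]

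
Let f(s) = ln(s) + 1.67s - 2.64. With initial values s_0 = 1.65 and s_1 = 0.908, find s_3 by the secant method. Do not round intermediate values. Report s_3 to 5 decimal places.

1.38654

f(s_0) = 0.616275, f(s_1) = -1.220151
s_2 = 0.908000 - (-1.220151)·(0.908000 - 1.650000)/(-1.220151 - (0.616275)) = 1.400997; f(s_2) = 0.036848
s_3 = 1.400997 - (0.036848)·(1.400997 - 0.908000)/(0.036848 - (-1.220151)) = 1.386545; f(s_3) = 0.002344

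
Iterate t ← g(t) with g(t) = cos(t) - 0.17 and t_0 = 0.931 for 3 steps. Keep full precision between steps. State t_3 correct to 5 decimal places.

0.56833

t_1 = g(0.931000) = 0.427032
t_2 = g(0.427032) = 0.740199
t_3 = g(0.740199) = 0.568334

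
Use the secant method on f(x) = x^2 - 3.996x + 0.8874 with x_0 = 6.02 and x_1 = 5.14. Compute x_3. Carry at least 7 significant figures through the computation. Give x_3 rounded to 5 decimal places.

3.87251

Secant update: x_(k+1) = x_k − f(x_k)·(x_k − x_(k-1))/(f(x_k) − f(x_(k-1))).
f(x_0) = 13.071880, f(x_1) = 6.767560
x_2 = 5.140000 - (6.767560)·(5.140000 - 6.020000)/(6.767560 - (13.071880)) = 4.195338; f(x_2) = 1.723689
x_3 = 4.195338 - (1.723689)·(4.195338 - 5.140000)/(1.723689 - (6.767560)) = 3.872509; f(x_3) = 0.409182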